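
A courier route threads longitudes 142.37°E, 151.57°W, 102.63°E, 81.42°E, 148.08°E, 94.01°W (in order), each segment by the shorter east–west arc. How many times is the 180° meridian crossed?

3

Leg 1: +142.37° → -151.57°, shortest Δλ = 66.06° (east) — crosses 180°.
Leg 2: -151.57° → +102.63°, shortest Δλ = -105.8° (west) — crosses 180°.
Leg 3: +102.63° → +81.42°, shortest Δλ = -21.21° (west) — does not cross 180°.
Leg 4: +81.42° → +148.08°, shortest Δλ = 66.66° (east) — does not cross 180°.
Leg 5: +148.08° → -94.01°, shortest Δλ = 117.91° (east) — crosses 180°.
Total crossings: 3.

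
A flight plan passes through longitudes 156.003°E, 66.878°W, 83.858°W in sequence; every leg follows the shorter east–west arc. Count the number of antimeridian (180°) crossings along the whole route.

Leg 1: +156.003° → -66.878°, shortest Δλ = 137.119° (east) — crosses 180°.
Leg 2: -66.878° → -83.858°, shortest Δλ = -16.98° (west) — does not cross 180°.
Total crossings: 1.

1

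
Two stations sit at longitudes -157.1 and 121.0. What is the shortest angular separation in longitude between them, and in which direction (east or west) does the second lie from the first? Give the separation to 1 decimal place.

81.9° west

Raw difference: 121.0 − -157.1 = 278.1°.
Normalise into (−180°, 180°]: 278.1° − 360° = -81.9°.
Negative ⇒ the second point lies to the west; separation 81.9°.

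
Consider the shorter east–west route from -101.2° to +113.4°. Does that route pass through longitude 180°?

Yes

Naïve |113.4 − -101.2| = 214.6° > 180°, so the shorter arc goes the other way round — across 180°.
Signed shortest Δλ = ((113.4 − -101.2 + 180) mod 360) − 180 = -145.4°.
Going west by 145.4° from -101.2° passes through 180° before reaching +113.4°.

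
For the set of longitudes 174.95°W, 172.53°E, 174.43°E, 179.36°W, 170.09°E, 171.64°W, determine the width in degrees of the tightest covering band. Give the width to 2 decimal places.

18.27°

Sort the longitudes: -179.36°, -174.95°, -171.64°, +170.09°, +172.53°, +174.43°.
Eastward gaps between consecutive values (wrapping around): 4.41°, 3.31°, 341.73°, 2.44°, 1.90°, 6.21°.
Largest gap = 341.73° ⇒ minimal covering band is its complement: 360° − 341.73° = 18.27°.
Band runs from +170.09° eastward to -171.64°, crossing the antimeridian.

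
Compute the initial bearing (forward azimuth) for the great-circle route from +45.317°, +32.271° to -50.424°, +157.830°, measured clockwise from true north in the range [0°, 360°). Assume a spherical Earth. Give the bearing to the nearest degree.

Δλ = 157.830 − 32.271 = 125.559°.
θ = atan2( sin Δλ · cos φ₂ , cos φ₁ · sin φ₂ − sin φ₁ · cos φ₂ · cos Δλ )
  = atan2(0.51829, -0.27857) = 118.257° → normalised to [0°, 360°): 118.257°.

118°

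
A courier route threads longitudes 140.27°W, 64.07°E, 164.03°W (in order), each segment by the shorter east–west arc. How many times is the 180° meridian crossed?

Leg 1: -140.27° → +64.07°, shortest Δλ = -155.66° (west) — crosses 180°.
Leg 2: +64.07° → -164.03°, shortest Δλ = 131.9° (east) — crosses 180°.
Total crossings: 2.

2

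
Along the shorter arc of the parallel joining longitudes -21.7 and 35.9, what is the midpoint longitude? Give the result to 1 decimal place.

Signed shortest Δλ from -21.7° to +35.9° is +57.6°.
Midpoint longitude = -21.7° + (+57.6°)/2 = -21.7° + 28.8° = +7.1°.

+7.1°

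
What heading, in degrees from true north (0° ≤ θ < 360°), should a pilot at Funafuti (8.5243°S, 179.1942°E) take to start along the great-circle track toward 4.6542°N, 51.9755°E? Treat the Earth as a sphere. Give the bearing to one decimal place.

Δλ = 51.9755 − 179.1942 = -127.2187°.
θ = atan2( sin Δλ · cos φ₂ , cos φ₁ · sin φ₂ − sin φ₁ · cos φ₂ · cos Δλ )
  = atan2(-0.79371, -0.00912) = -90.658° → normalised to [0°, 360°): 269.342°.

269.3°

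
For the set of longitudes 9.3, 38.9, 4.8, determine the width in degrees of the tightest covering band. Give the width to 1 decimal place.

34.1°

Sort the longitudes: +4.8°, +9.3°, +38.9°.
Eastward gaps between consecutive values (wrapping around): 4.5°, 29.6°, 325.9°.
Largest gap = 325.9° ⇒ minimal covering band is its complement: 360° − 325.9° = 34.1°.
Band runs from +4.8° eastward to +38.9°.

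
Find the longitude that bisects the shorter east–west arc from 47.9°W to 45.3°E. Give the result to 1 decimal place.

1.3°W

Signed shortest Δλ from -47.9° to +45.3° is +93.2°.
Midpoint longitude = -47.9° + (+93.2°)/2 = -47.9° + 46.6° = -1.3°.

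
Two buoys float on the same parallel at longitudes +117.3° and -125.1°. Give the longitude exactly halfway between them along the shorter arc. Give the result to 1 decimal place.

Signed shortest Δλ from +117.3° to -125.1° is +117.6°.
Midpoint longitude = +117.3° + (+117.6°)/2 = +117.3° + 58.8° = +176.1°.
(The naïve average (+117.3 + -125.1)/2 = -3.9° is on the wrong side of the globe.)

+176.1°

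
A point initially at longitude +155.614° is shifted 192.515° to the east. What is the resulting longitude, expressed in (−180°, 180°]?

Start at +155.614°; shift +192.515° → +348.129°.
+348.129° lies outside (−180°, 180°]; subtract 360° → -11.871°.

-11.871°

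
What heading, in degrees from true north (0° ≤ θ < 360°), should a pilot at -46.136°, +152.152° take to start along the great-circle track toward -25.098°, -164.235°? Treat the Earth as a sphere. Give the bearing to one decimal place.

74.0°

Δλ = -164.235 − 152.152 = -316.387°; wrapped into (−180°, 180°]: 43.613°.
θ = atan2( sin Δλ · cos φ₂ , cos φ₁ · sin φ₂ − sin φ₁ · cos φ₂ · cos Δλ )
  = atan2(0.62466, 0.17879) = 74.028° → normalised to [0°, 360°): 74.028°.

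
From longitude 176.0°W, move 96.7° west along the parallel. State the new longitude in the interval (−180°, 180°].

87.3°E

Start at -176.0°; shift −96.7° → -272.7°.
-272.7° lies outside (−180°, 180°]; add 360° → +87.3°.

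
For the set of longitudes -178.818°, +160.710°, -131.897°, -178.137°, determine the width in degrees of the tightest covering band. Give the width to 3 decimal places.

Sort the longitudes: -178.818°, -178.137°, -131.897°, +160.710°.
Eastward gaps between consecutive values (wrapping around): 0.681°, 46.240°, 292.607°, 20.472°.
Largest gap = 292.607° ⇒ minimal covering band is its complement: 360° − 292.607° = 67.393°.
Band runs from +160.710° eastward to -131.897°, crossing the antimeridian.

67.393°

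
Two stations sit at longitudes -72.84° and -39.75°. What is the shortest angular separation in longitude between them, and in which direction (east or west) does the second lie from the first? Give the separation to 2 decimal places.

33.09° east

Raw difference: -39.75 − -72.84 = 33.09°.
Normalise into (−180°, 180°]: 33.09° stays 33.09°.
Positive ⇒ the second point lies to the east; separation 33.09°.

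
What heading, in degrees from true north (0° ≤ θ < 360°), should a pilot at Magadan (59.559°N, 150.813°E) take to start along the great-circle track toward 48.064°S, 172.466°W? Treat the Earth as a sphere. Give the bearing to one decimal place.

Δλ = -172.466 − 150.813 = -323.279°; wrapped into (−180°, 180°]: 36.721°.
θ = atan2( sin Δλ · cos φ₂ , cos φ₁ · sin φ₂ − sin φ₁ · cos φ₂ · cos Δλ )
  = atan2(0.39959, -0.83873) = 154.526° → normalised to [0°, 360°): 154.526°.

154.5°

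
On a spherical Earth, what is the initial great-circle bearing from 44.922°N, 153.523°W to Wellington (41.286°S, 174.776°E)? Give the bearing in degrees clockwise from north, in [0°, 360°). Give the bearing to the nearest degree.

Δλ = 174.776 − -153.523 = 328.299°; wrapped into (−180°, 180°]: -31.701°.
θ = atan2( sin Δλ · cos φ₂ , cos φ₁ · sin φ₂ − sin φ₁ · cos φ₂ · cos Δλ )
  = atan2(-0.39486, -0.91864) = -156.740° → normalised to [0°, 360°): 203.260°.

203°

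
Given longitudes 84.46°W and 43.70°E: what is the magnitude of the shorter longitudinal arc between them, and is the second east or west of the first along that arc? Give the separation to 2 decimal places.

Raw difference: 43.70 − -84.46 = 128.16°.
Normalise into (−180°, 180°]: 128.16° stays 128.16°.
Positive ⇒ the second point lies to the east; separation 128.16°.

128.16° east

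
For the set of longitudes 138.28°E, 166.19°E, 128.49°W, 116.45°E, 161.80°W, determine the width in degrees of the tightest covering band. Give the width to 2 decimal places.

115.06°

Sort the longitudes: -161.80°, -128.49°, +116.45°, +138.28°, +166.19°.
Eastward gaps between consecutive values (wrapping around): 33.31°, 244.94°, 21.83°, 27.91°, 32.01°.
Largest gap = 244.94° ⇒ minimal covering band is its complement: 360° − 244.94° = 115.06°.
Band runs from +116.45° eastward to -128.49°, crossing the antimeridian.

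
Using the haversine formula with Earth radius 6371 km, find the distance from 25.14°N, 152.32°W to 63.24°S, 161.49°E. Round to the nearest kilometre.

Δλ = 161.49 − -152.32 = 313.81°; wrapped into (−180°, 180°]: -46.19°.
Δφ = -63.24 − 25.14 = -88.38°.
a = sin²(Δφ/2) + cos φ₁ · cos φ₂ · sin²(Δλ/2) = 0.548581.
c = 2·atan2(√a, √(1−a)) = 1.66811 rad → d = 6371·c ≈ 10627.54 km.

10628 km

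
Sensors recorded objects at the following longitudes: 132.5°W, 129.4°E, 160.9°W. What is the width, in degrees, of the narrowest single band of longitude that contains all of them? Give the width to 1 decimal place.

Sort the longitudes: -160.9°, -132.5°, +129.4°.
Eastward gaps between consecutive values (wrapping around): 28.4°, 261.9°, 69.7°.
Largest gap = 261.9° ⇒ minimal covering band is its complement: 360° − 261.9° = 98.1°.
Band runs from +129.4° eastward to -132.5°, crossing the antimeridian.

98.1°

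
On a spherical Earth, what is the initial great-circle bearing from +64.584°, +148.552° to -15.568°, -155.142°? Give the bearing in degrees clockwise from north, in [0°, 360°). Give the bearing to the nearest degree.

127°

Δλ = -155.142 − 148.552 = -303.694°; wrapped into (−180°, 180°]: 56.306°.
θ = atan2( sin Δλ · cos φ₂ , cos φ₁ · sin φ₂ − sin φ₁ · cos φ₂ · cos Δλ )
  = atan2(0.80149, -0.59787) = 126.721° → normalised to [0°, 360°): 126.721°.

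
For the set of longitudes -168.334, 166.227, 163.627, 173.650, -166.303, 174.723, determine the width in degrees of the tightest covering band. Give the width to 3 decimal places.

30.070°

Sort the longitudes: -168.334°, -166.303°, +163.627°, +166.227°, +173.650°, +174.723°.
Eastward gaps between consecutive values (wrapping around): 2.031°, 329.930°, 2.600°, 7.423°, 1.073°, 16.943°.
Largest gap = 329.930° ⇒ minimal covering band is its complement: 360° − 329.930° = 30.070°.
Band runs from +163.627° eastward to -166.303°, crossing the antimeridian.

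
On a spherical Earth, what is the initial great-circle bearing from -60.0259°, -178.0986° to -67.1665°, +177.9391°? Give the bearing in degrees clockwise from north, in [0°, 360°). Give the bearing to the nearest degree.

Δλ = 177.9391 − -178.0986 = 356.0377°; wrapped into (−180°, 180°]: -3.9623°.
θ = atan2( sin Δλ · cos φ₂ , cos φ₁ · sin φ₂ − sin φ₁ · cos φ₂ · cos Δλ )
  = atan2(-0.02681, -0.12511) = -167.903° → normalised to [0°, 360°): 192.097°.

192°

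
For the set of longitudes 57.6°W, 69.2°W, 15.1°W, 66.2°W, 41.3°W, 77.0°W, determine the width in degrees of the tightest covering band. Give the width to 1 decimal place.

Sort the longitudes: -77.0°, -69.2°, -66.2°, -57.6°, -41.3°, -15.1°.
Eastward gaps between consecutive values (wrapping around): 7.8°, 3.0°, 8.6°, 16.3°, 26.2°, 298.1°.
Largest gap = 298.1° ⇒ minimal covering band is its complement: 360° − 298.1° = 61.9°.
Band runs from -77.0° eastward to -15.1°.

61.9°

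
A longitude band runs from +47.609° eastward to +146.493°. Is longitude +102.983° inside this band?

Band width going east from +47.609° to +146.493°: ((146.493 − 47.609) mod 360) = 98.884°.
Offset of +102.983° east of the west edge: ((102.983 − 47.609) mod 360) = 55.374°.
55.374° ≤ 98.884° ⇒ inside.

Yes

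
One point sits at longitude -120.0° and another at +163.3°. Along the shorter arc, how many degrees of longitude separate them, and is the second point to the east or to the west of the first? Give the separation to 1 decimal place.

76.7° west

Raw difference: 163.3 − -120.0 = 283.3°.
Normalise into (−180°, 180°]: 283.3° − 360° = -76.7°.
Negative ⇒ the second point lies to the west; separation 76.7°.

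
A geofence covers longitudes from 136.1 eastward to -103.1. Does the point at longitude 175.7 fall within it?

Band width going east from +136.1° to -103.1°: ((-103.1 − 136.1) mod 360) = 120.8°.
Offset of +175.7° east of the west edge: ((175.7 − 136.1) mod 360) = 39.6°.
39.6° ≤ 120.8° ⇒ inside.

Yes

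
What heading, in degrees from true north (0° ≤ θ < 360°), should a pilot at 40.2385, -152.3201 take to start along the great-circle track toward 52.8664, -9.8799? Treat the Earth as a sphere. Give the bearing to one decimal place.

21.9°

Δλ = -9.8799 − -152.3201 = 142.4402°.
θ = atan2( sin Δλ · cos φ₂ , cos φ₁ · sin φ₂ − sin φ₁ · cos φ₂ · cos Δλ )
  = atan2(0.36799, 0.91770) = 21.851° → normalised to [0°, 360°): 21.851°.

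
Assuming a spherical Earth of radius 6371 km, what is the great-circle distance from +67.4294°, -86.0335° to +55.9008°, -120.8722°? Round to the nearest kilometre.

Δλ = -120.8722 − -86.0335 = -34.8387°.
Δφ = 55.9008 − 67.4294 = -11.5286°.
a = sin²(Δφ/2) + cos φ₁ · cos φ₂ · sin²(Δλ/2) = 0.029372.
c = 2·atan2(√a, √(1−a)) = 0.34446 rad → d = 6371·c ≈ 2194.58 km.

2195 km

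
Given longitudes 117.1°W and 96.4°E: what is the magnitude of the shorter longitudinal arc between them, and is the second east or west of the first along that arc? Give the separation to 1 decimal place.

Raw difference: 96.4 − -117.1 = 213.5°.
Normalise into (−180°, 180°]: 213.5° − 360° = -146.5°.
Negative ⇒ the second point lies to the west; separation 146.5°.

146.5° west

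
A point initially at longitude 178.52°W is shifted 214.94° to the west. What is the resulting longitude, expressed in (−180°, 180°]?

33.46°W

Start at -178.52°; shift −214.94° → -393.46°.
-393.46° lies outside (−180°, 180°]; add 360° → -33.46°.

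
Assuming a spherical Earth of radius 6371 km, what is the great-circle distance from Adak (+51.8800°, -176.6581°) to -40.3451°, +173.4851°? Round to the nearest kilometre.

10299 km

Δλ = 173.4851 − -176.6581 = 350.1432°; wrapped into (−180°, 180°]: -9.8568°.
Δφ = -40.3451 − 51.8800 = -92.2251°.
a = sin²(Δφ/2) + cos φ₁ · cos φ₂ · sin²(Δλ/2) = 0.522885.
c = 2·atan2(√a, √(1−a)) = 1.61658 rad → d = 6371·c ≈ 10299.25 km.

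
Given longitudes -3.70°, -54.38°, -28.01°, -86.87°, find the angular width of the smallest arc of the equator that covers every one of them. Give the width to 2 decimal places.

Sort the longitudes: -86.87°, -54.38°, -28.01°, -3.70°.
Eastward gaps between consecutive values (wrapping around): 32.49°, 26.37°, 24.31°, 276.83°.
Largest gap = 276.83° ⇒ minimal covering band is its complement: 360° − 276.83° = 83.17°.
Band runs from -86.87° eastward to -3.70°.

83.17°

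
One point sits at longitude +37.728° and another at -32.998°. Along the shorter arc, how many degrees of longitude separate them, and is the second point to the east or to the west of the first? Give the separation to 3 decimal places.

Raw difference: -32.998 − 37.728 = -70.726°.
Normalise into (−180°, 180°]: -70.726° stays -70.726°.
Negative ⇒ the second point lies to the west; separation 70.726°.

70.726° west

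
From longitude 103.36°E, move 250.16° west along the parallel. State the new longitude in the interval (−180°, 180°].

Start at +103.36°; shift −250.16° → -146.80°.
-146.80° already lies in (−180°, 180°].

146.80°W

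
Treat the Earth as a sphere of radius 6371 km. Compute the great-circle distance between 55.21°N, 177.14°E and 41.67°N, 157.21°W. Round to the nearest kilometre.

Δλ = -157.21 − 177.14 = -334.35°; wrapped into (−180°, 180°]: 25.65°.
Δφ = 41.67 − 55.21 = -13.54°.
a = sin²(Δφ/2) + cos φ₁ · cos φ₂ · sin²(Δλ/2) = 0.034897.
c = 2·atan2(√a, √(1−a)) = 0.37582 rad → d = 6371·c ≈ 2394.36 km.

2394 km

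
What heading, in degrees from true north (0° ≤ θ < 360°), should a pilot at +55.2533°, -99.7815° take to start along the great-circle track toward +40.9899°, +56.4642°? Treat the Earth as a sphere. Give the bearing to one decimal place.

Δλ = 56.4642 − -99.7815 = 156.2457°.
θ = atan2( sin Δλ · cos φ₂ , cos φ₁ · sin φ₂ − sin φ₁ · cos φ₂ · cos Δλ )
  = atan2(0.30406, 0.94152) = 17.897° → normalised to [0°, 360°): 17.897°.

17.9°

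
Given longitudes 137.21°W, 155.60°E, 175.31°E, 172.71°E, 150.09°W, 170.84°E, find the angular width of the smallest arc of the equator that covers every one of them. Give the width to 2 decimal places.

Sort the longitudes: -150.09°, -137.21°, +155.60°, +170.84°, +172.71°, +175.31°.
Eastward gaps between consecutive values (wrapping around): 12.88°, 292.81°, 15.24°, 1.87°, 2.60°, 34.60°.
Largest gap = 292.81° ⇒ minimal covering band is its complement: 360° − 292.81° = 67.19°.
Band runs from +155.60° eastward to -137.21°, crossing the antimeridian.

67.19°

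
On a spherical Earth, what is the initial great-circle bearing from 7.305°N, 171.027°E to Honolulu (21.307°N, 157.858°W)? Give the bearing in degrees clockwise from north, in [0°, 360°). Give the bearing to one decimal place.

61.7°

Δλ = -157.858 − 171.027 = -328.885°; wrapped into (−180°, 180°]: 31.115°.
θ = atan2( sin Δλ · cos φ₂ , cos φ₁ · sin φ₂ − sin φ₁ · cos φ₂ · cos Δλ )
  = atan2(0.48144, 0.25900) = 61.721° → normalised to [0°, 360°): 61.721°.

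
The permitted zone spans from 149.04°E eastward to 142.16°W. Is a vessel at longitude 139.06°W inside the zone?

No

Band width going east from +149.04° to -142.16°: ((-142.16 − 149.04) mod 360) = 68.80°.
Offset of -139.06° east of the west edge: ((-139.06 − 149.04) mod 360) = 71.90°.
71.90° > 68.80° ⇒ outside.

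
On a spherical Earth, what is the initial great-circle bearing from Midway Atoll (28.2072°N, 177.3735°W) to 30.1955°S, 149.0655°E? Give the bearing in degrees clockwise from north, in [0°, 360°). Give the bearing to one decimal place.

Δλ = 149.0655 − -177.3735 = 326.4390°; wrapped into (−180°, 180°]: -33.5610°.
θ = atan2( sin Δλ · cos φ₂ , cos φ₁ · sin φ₂ − sin φ₁ · cos φ₂ · cos Δλ )
  = atan2(-0.47781, -0.78365) = -148.628° → normalised to [0°, 360°): 211.372°.

211.4°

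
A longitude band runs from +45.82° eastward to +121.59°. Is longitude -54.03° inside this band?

Band width going east from +45.82° to +121.59°: ((121.59 − 45.82) mod 360) = 75.77°.
Offset of -54.03° east of the west edge: ((-54.03 − 45.82) mod 360) = 260.15°.
260.15° > 75.77° ⇒ outside.

No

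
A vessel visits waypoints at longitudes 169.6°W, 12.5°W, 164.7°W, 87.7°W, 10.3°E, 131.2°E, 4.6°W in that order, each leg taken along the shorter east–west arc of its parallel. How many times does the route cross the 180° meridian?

0

Leg 1: -169.6° → -12.5°, shortest Δλ = 157.1° (east) — does not cross 180°.
Leg 2: -12.5° → -164.7°, shortest Δλ = -152.2° (west) — does not cross 180°.
Leg 3: -164.7° → -87.7°, shortest Δλ = 77.0° (east) — does not cross 180°.
Leg 4: -87.7° → +10.3°, shortest Δλ = 98.0° (east) — does not cross 180°.
Leg 5: +10.3° → +131.2°, shortest Δλ = 120.9° (east) — does not cross 180°.
Leg 6: +131.2° → -4.6°, shortest Δλ = -135.8° (west) — does not cross 180°.
Total crossings: 0.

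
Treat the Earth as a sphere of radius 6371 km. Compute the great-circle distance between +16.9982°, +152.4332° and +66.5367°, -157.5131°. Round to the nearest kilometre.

6578 km

Δλ = -157.5131 − 152.4332 = -309.9463°; wrapped into (−180°, 180°]: 50.0537°.
Δφ = 66.5367 − 16.9982 = 49.5385°.
a = sin²(Δφ/2) + cos φ₁ · cos φ₂ · sin²(Δλ/2) = 0.243676.
c = 2·atan2(√a, √(1−a)) = 1.03253 rad → d = 6371·c ≈ 6578.25 km.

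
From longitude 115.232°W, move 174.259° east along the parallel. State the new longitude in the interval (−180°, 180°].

Start at -115.232°; shift +174.259° → +59.027°.
+59.027° already lies in (−180°, 180°].

59.027°E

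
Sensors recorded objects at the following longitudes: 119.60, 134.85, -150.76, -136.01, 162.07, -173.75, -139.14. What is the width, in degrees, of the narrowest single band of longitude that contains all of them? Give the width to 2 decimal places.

104.39°

Sort the longitudes: -173.75°, -150.76°, -139.14°, -136.01°, +119.60°, +134.85°, +162.07°.
Eastward gaps between consecutive values (wrapping around): 22.99°, 11.62°, 3.13°, 255.61°, 15.25°, 27.22°, 24.18°.
Largest gap = 255.61° ⇒ minimal covering band is its complement: 360° − 255.61° = 104.39°.
Band runs from +119.60° eastward to -136.01°, crossing the antimeridian.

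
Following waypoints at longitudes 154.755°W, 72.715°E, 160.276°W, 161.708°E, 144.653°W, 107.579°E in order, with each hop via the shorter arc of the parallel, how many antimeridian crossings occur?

Leg 1: -154.755° → +72.715°, shortest Δλ = -132.53° (west) — crosses 180°.
Leg 2: +72.715° → -160.276°, shortest Δλ = 127.009° (east) — crosses 180°.
Leg 3: -160.276° → +161.708°, shortest Δλ = -38.016° (west) — crosses 180°.
Leg 4: +161.708° → -144.653°, shortest Δλ = 53.639° (east) — crosses 180°.
Leg 5: -144.653° → +107.579°, shortest Δλ = -107.768° (west) — crosses 180°.
Total crossings: 5.

5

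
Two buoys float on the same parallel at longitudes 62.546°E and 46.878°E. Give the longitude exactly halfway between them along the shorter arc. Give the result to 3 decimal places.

Signed shortest Δλ from +62.546° to +46.878° is -15.668°.
Midpoint longitude = +62.546° + (-15.668°)/2 = +62.546° − 7.834° = +54.712°.

54.712°E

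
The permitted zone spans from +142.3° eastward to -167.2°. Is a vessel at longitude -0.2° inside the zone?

Band width going east from +142.3° to -167.2°: ((-167.2 − 142.3) mod 360) = 50.5°.
Offset of -0.2° east of the west edge: ((-0.2 − 142.3) mod 360) = 217.5°.
217.5° > 50.5° ⇒ outside.

No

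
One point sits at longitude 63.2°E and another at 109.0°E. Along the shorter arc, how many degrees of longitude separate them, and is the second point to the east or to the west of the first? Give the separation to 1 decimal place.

45.8° east

Raw difference: 109.0 − 63.2 = 45.8°.
Normalise into (−180°, 180°]: 45.8° stays 45.8°.
Positive ⇒ the second point lies to the east; separation 45.8°.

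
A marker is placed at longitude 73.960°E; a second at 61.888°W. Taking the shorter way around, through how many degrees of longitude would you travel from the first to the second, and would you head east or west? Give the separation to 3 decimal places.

Raw difference: -61.888 − 73.960 = -135.848°.
Normalise into (−180°, 180°]: -135.848° stays -135.848°.
Negative ⇒ the second point lies to the west; separation 135.848°.

135.848° west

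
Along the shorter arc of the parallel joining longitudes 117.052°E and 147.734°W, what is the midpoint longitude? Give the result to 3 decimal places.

Signed shortest Δλ from +117.052° to -147.734° is +95.214°.
Midpoint longitude = +117.052° + (+95.214°)/2 = +117.052° + 47.607° = +164.659°.
(The naïve average (+117.052 + -147.734)/2 = -15.341° is on the wrong side of the globe.)

164.659°E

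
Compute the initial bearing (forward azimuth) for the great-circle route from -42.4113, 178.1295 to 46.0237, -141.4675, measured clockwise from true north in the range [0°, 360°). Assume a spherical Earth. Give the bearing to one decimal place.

Δλ = -141.4675 − 178.1295 = -319.5970°; wrapped into (−180°, 180°]: 40.4030°.
θ = atan2( sin Δλ · cos φ₂ , cos φ₁ · sin φ₂ − sin φ₁ · cos φ₂ · cos Δλ )
  = atan2(0.45006, 0.88794) = 26.878° → normalised to [0°, 360°): 26.878°.

26.9°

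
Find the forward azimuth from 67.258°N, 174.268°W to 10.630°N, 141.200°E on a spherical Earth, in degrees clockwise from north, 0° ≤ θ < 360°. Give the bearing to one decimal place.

230.2°

Δλ = 141.200 − -174.268 = 315.468°; wrapped into (−180°, 180°]: -44.532°.
θ = atan2( sin Δλ · cos φ₂ , cos φ₁ · sin φ₂ − sin φ₁ · cos φ₂ · cos Δλ )
  = atan2(-0.68927, -0.57484) = -129.828° → normalised to [0°, 360°): 230.172°.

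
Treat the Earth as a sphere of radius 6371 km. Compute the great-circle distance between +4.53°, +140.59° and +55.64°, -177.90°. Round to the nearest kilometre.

Δλ = -177.90 − 140.59 = -318.49°; wrapped into (−180°, 180°]: 41.51°.
Δφ = 55.64 − 4.53 = 51.11°.
a = sin²(Δφ/2) + cos φ₁ · cos φ₂ · sin²(Δλ/2) = 0.256741.
c = 2·atan2(√a, √(1−a)) = 1.06270 rad → d = 6371·c ≈ 6770.44 km.

6770 km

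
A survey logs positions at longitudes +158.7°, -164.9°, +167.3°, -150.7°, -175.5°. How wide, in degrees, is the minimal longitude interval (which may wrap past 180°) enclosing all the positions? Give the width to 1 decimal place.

50.6°

Sort the longitudes: -175.5°, -164.9°, -150.7°, +158.7°, +167.3°.
Eastward gaps between consecutive values (wrapping around): 10.6°, 14.2°, 309.4°, 8.6°, 17.2°.
Largest gap = 309.4° ⇒ minimal covering band is its complement: 360° − 309.4° = 50.6°.
Band runs from +158.7° eastward to -150.7°, crossing the antimeridian.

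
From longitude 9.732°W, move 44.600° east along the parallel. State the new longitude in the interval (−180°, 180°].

34.868°E

Start at -9.732°; shift +44.600° → +34.868°.
+34.868° already lies in (−180°, 180°].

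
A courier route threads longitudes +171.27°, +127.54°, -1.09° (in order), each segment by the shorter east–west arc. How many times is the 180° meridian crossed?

0

Leg 1: +171.27° → +127.54°, shortest Δλ = -43.73° (west) — does not cross 180°.
Leg 2: +127.54° → -1.09°, shortest Δλ = -128.63° (west) — does not cross 180°.
Total crossings: 0.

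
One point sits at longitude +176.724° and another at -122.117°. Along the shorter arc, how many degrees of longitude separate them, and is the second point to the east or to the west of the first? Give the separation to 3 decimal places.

Raw difference: -122.117 − 176.724 = -298.841°.
Normalise into (−180°, 180°]: -298.841° + 360° = 61.159°.
Positive ⇒ the second point lies to the east; separation 61.159°.

61.159° east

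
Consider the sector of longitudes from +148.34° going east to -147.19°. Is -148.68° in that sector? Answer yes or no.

Yes

Band width going east from +148.34° to -147.19°: ((-147.19 − 148.34) mod 360) = 64.47°.
Offset of -148.68° east of the west edge: ((-148.68 − 148.34) mod 360) = 62.98°.
62.98° ≤ 64.47° ⇒ inside.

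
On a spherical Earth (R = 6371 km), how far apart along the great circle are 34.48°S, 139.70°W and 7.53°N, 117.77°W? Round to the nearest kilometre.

Δλ = -117.77 − -139.70 = 21.93°.
Δφ = 7.53 − -34.48 = 42.01°.
a = sin²(Δφ/2) + cos φ₁ · cos φ₂ · sin²(Δλ/2) = 0.158052.
c = 2·atan2(√a, √(1−a)) = 0.81771 rad → d = 6371·c ≈ 5209.62 km.

5210 km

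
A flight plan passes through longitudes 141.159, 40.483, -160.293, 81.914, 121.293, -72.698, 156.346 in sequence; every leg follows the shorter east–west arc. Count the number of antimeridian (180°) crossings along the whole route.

4

Leg 1: +141.159° → +40.483°, shortest Δλ = -100.676° (west) — does not cross 180°.
Leg 2: +40.483° → -160.293°, shortest Δλ = 159.224° (east) — crosses 180°.
Leg 3: -160.293° → +81.914°, shortest Δλ = -117.793° (west) — crosses 180°.
Leg 4: +81.914° → +121.293°, shortest Δλ = 39.379° (east) — does not cross 180°.
Leg 5: +121.293° → -72.698°, shortest Δλ = 166.009° (east) — crosses 180°.
Leg 6: -72.698° → +156.346°, shortest Δλ = -130.956° (west) — crosses 180°.
Total crossings: 4.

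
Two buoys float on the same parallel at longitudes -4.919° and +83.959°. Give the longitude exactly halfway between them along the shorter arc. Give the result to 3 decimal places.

Signed shortest Δλ from -4.919° to +83.959° is +88.878°.
Midpoint longitude = -4.919° + (+88.878°)/2 = -4.919° + 44.439° = +39.520°.

+39.520°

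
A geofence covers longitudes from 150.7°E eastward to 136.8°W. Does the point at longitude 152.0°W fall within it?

Yes

Band width going east from +150.7° to -136.8°: ((-136.8 − 150.7) mod 360) = 72.5°.
Offset of -152.0° east of the west edge: ((-152.0 − 150.7) mod 360) = 57.3°.
57.3° ≤ 72.5° ⇒ inside.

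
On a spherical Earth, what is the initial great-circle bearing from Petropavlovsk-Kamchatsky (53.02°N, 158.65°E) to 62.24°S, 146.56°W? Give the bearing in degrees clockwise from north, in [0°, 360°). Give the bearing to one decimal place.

153.0°

Δλ = -146.56 − 158.65 = -305.21°; wrapped into (−180°, 180°]: 54.79°.
θ = atan2( sin Δλ · cos φ₂ , cos φ₁ · sin φ₂ − sin φ₁ · cos φ₂ · cos Δλ )
  = atan2(0.38055, -0.74683) = 152.999° → normalised to [0°, 360°): 152.999°.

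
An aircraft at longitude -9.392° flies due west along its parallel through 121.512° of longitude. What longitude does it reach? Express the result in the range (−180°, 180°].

-130.904°

Start at -9.392°; shift −121.512° → -130.904°.
-130.904° already lies in (−180°, 180°].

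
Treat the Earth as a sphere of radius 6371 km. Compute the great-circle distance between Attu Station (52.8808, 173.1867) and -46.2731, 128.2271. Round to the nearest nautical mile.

6384 nmi

Δλ = 128.2271 − 173.1867 = -44.9596°.
Δφ = -46.2731 − 52.8808 = -99.1539°.
a = sin²(Δφ/2) + cos φ₁ · cos φ₂ · sin²(Δλ/2) = 0.640528.
c = 2·atan2(√a, √(1−a)) = 1.85569 rad → d = 6371·c ≈ 11822.60 km ≈ 6383.69 nmi.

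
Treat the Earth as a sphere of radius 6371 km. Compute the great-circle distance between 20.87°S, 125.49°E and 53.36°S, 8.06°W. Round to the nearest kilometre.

Δλ = -8.06 − 125.49 = -133.55°.
Δφ = -53.36 − -20.87 = -32.49°.
a = sin²(Δφ/2) + cos φ₁ · cos φ₂ · sin²(Δλ/2) = 0.549173.
c = 2·atan2(√a, √(1−a)) = 1.66930 rad → d = 6371·c ≈ 10635.12 km.

10635 km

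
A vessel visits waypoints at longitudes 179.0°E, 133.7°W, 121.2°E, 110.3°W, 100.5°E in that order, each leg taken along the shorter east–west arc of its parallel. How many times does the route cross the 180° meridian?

Leg 1: +179.0° → -133.7°, shortest Δλ = 47.3° (east) — crosses 180°.
Leg 2: -133.7° → +121.2°, shortest Δλ = -105.1° (west) — crosses 180°.
Leg 3: +121.2° → -110.3°, shortest Δλ = 128.5° (east) — crosses 180°.
Leg 4: -110.3° → +100.5°, shortest Δλ = -149.2° (west) — crosses 180°.
Total crossings: 4.

4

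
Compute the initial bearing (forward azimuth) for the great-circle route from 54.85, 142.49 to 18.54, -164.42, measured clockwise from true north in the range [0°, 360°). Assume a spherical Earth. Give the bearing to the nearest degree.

Δλ = -164.42 − 142.49 = -306.91°; wrapped into (−180°, 180°]: 53.09°.
θ = atan2( sin Δλ · cos φ₂ , cos φ₁ · sin φ₂ − sin φ₁ · cos φ₂ · cos Δλ )
  = atan2(0.75808, -0.28250) = 110.438° → normalised to [0°, 360°): 110.438°.

110°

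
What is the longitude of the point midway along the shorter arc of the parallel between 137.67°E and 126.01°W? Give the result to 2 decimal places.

Signed shortest Δλ from +137.67° to -126.01° is +96.32°.
Midpoint longitude = +137.67° + (+96.32°)/2 = +137.67° + 48.16° = +185.83°.
Normalise into (−180°, 180°]: -174.17°.
(The naïve average (+137.67 + -126.01)/2 = 5.83° is on the wrong side of the globe.)

174.17°W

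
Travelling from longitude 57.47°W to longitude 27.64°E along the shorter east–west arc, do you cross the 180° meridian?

Signed shortest Δλ = ((27.64 − -57.47 + 180) mod 360) − 180 = 85.11°.
Going east by 85.11° from -57.47° reaches +27.64° without touching 180°.

No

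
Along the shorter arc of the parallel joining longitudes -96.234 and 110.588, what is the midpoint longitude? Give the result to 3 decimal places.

Signed shortest Δλ from -96.234° to +110.588° is -153.178°.
Midpoint longitude = -96.234° + (-153.178°)/2 = -96.234° − 76.589° = -172.823°.
(The naïve average (-96.234 + +110.588)/2 = 7.177° is on the wrong side of the globe.)

-172.823°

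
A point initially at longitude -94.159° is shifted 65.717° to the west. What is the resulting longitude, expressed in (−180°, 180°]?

-159.876°

Start at -94.159°; shift −65.717° → -159.876°.
-159.876° already lies in (−180°, 180°].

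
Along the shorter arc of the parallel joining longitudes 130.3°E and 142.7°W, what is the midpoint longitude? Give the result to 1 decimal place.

173.8°E

Signed shortest Δλ from +130.3° to -142.7° is +87.0°.
Midpoint longitude = +130.3° + (+87.0°)/2 = +130.3° + 43.5° = +173.8°.
(The naïve average (+130.3 + -142.7)/2 = -6.2° is on the wrong side of the globe.)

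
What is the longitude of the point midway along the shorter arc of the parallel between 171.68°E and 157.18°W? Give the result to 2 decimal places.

172.75°W

Signed shortest Δλ from +171.68° to -157.18° is +31.14°.
Midpoint longitude = +171.68° + (+31.14°)/2 = +171.68° + 15.57° = +187.25°.
Normalise into (−180°, 180°]: -172.75°.
(The naïve average (+171.68 + -157.18)/2 = 7.25° is on the wrong side of the globe.)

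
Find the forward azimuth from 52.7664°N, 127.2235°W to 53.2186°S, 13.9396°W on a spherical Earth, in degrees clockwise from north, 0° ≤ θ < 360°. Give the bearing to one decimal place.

118.3°

Δλ = -13.9396 − -127.2235 = 113.2839°.
θ = atan2( sin Δλ · cos φ₂ , cos φ₁ · sin φ₂ − sin φ₁ · cos φ₂ · cos Δλ )
  = atan2(0.55000, -0.29617) = 118.302° → normalised to [0°, 360°): 118.302°.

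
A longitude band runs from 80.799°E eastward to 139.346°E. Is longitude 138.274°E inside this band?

Yes

Band width going east from +80.799° to +139.346°: ((139.346 − 80.799) mod 360) = 58.547°.
Offset of +138.274° east of the west edge: ((138.274 − 80.799) mod 360) = 57.475°.
57.475° ≤ 58.547° ⇒ inside.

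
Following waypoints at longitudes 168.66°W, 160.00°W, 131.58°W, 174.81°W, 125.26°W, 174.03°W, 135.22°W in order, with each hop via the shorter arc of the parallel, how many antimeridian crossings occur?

0

Leg 1: -168.66° → -160.00°, shortest Δλ = 8.66° (east) — does not cross 180°.
Leg 2: -160.00° → -131.58°, shortest Δλ = 28.42° (east) — does not cross 180°.
Leg 3: -131.58° → -174.81°, shortest Δλ = -43.23° (west) — does not cross 180°.
Leg 4: -174.81° → -125.26°, shortest Δλ = 49.55° (east) — does not cross 180°.
Leg 5: -125.26° → -174.03°, shortest Δλ = -48.77° (west) — does not cross 180°.
Leg 6: -174.03° → -135.22°, shortest Δλ = 38.81° (east) — does not cross 180°.
Total crossings: 0.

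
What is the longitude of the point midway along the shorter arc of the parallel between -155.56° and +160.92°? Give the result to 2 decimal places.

-177.32°

Signed shortest Δλ from -155.56° to +160.92° is -43.52°.
Midpoint longitude = -155.56° + (-43.52°)/2 = -155.56° − 21.76° = -177.32°.
(The naïve average (-155.56 + +160.92)/2 = 2.68° is on the wrong side of the globe.)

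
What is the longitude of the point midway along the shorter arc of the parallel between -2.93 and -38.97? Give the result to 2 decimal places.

-20.95°

Signed shortest Δλ from -2.93° to -38.97° is -36.04°.
Midpoint longitude = -2.93° + (-36.04°)/2 = -2.93° − 18.02° = -20.95°.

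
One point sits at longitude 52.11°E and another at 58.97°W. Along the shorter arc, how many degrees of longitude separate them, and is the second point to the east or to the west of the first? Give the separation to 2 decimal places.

Raw difference: -58.97 − 52.11 = -111.08°.
Normalise into (−180°, 180°]: -111.08° stays -111.08°.
Negative ⇒ the second point lies to the west; separation 111.08°.

111.08° west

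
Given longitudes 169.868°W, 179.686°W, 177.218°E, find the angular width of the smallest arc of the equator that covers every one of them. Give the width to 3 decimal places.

Sort the longitudes: -179.686°, -169.868°, +177.218°.
Eastward gaps between consecutive values (wrapping around): 9.818°, 347.086°, 3.096°.
Largest gap = 347.086° ⇒ minimal covering band is its complement: 360° − 347.086° = 12.914°.
Band runs from +177.218° eastward to -169.868°, crossing the antimeridian.

12.914°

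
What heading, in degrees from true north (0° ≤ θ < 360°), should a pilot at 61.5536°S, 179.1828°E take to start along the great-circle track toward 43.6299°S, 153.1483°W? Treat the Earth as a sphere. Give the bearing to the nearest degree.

55°

Δλ = -153.1483 − 179.1828 = -332.3311°; wrapped into (−180°, 180°]: 27.6689°.
θ = atan2( sin Δλ · cos φ₂ , cos φ₁ · sin φ₂ − sin φ₁ · cos φ₂ · cos Δλ )
  = atan2(0.33611, 0.23497) = 55.043° → normalised to [0°, 360°): 55.043°.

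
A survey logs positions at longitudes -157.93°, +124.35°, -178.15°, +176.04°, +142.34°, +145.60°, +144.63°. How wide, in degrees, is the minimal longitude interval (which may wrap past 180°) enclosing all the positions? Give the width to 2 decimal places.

Sort the longitudes: -178.15°, -157.93°, +124.35°, +142.34°, +144.63°, +145.60°, +176.04°.
Eastward gaps between consecutive values (wrapping around): 20.22°, 282.28°, 17.99°, 2.29°, 0.97°, 30.44°, 5.81°.
Largest gap = 282.28° ⇒ minimal covering band is its complement: 360° − 282.28° = 77.72°.
Band runs from +124.35° eastward to -157.93°, crossing the antimeridian.

77.72°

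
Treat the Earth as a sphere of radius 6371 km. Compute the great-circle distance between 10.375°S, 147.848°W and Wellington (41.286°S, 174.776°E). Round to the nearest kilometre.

5012 km

Δλ = 174.776 − -147.848 = 322.624°; wrapped into (−180°, 180°]: -37.376°.
Δφ = -41.286 − -10.375 = -30.911°.
a = sin²(Δφ/2) + cos φ₁ · cos φ₂ · sin²(Δλ/2) = 0.146901.
c = 2·atan2(√a, √(1−a)) = 0.78668 rad → d = 6371·c ≈ 5011.95 km.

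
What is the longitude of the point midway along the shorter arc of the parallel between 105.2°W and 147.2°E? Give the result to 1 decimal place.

Signed shortest Δλ from -105.2° to +147.2° is -107.6°.
Midpoint longitude = -105.2° + (-107.6°)/2 = -105.2° − 53.8° = -159.0°.
(The naïve average (-105.2 + +147.2)/2 = 21.0° is on the wrong side of the globe.)

159.0°W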